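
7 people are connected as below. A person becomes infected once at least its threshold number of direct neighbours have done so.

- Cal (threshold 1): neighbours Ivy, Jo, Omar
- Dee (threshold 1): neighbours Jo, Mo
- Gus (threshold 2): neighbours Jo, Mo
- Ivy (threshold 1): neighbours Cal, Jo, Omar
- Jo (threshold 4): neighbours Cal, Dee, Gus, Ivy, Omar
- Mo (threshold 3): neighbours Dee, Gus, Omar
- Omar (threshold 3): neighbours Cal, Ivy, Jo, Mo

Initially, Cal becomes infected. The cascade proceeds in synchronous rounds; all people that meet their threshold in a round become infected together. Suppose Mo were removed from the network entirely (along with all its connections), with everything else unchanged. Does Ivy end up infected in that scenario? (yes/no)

yes

With Mo removed:
Round 1 — Cal becomes infected (initial).
Round 2 — checking thresholds:
  Ivy: 1 of 3 neighbours ≥ 1, becomes infected.
  Jo: 1 of 5 neighbours < 4, holds.
  Omar: 1 of 3 neighbours < 3, holds.
Round 3 — no new infections; cascade stops.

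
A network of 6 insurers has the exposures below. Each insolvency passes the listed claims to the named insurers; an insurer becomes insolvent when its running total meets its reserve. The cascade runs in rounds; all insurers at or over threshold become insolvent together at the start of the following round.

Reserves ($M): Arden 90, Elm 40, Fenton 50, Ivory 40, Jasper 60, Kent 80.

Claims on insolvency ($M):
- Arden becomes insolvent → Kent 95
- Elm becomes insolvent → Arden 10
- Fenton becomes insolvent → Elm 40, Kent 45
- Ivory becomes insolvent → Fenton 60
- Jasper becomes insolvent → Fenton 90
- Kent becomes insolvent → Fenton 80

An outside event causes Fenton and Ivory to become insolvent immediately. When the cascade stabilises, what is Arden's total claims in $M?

Round 1 — Fenton, Ivory become insolvent (initial).
  Elm: +40 → 40 ≥ 40
  Kent: +45 → 45 < 80
Round 2 — Elm becomes insolvent.
  Arden: +10 → 10 < 90
No further insolvencies.

10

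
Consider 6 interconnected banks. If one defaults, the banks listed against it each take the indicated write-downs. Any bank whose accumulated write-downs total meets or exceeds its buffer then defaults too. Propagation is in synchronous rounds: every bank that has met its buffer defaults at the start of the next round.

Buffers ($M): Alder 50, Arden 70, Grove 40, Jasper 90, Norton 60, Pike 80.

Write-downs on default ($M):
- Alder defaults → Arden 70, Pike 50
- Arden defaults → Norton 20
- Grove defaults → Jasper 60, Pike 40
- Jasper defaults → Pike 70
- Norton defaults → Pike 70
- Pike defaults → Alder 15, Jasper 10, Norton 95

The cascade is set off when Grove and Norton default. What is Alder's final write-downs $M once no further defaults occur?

15

Round 1 — Grove, Norton default (initial).
  Jasper: +60 → 60 < 90
  Pike: +40+70 → 110 ≥ 80
Round 2 — Pike defaults.
  Alder: +15 → 15 < 50
  Jasper: +10 → 70 < 90
No further defaults.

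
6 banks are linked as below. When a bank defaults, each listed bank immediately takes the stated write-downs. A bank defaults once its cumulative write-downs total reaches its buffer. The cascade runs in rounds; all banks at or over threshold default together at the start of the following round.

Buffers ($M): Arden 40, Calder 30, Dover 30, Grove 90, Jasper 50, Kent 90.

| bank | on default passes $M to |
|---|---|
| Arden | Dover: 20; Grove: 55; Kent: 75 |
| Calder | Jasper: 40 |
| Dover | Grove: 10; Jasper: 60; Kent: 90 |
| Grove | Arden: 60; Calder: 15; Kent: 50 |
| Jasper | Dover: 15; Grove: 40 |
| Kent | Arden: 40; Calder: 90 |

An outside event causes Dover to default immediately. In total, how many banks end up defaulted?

Round 1 — Dover defaults (initial).
  Grove: +10 → 10 < 90
  Jasper: +60 → 60 ≥ 50
  Kent: +90 → 90 ≥ 90
Round 2 — Jasper, Kent default.
  Arden: +40 → 40 ≥ 40
  Calder: +90 → 90 ≥ 30
  Grove: +40 → 50 < 90
Round 3 — Arden, Calder default.
  Grove: +55 → 105 ≥ 90
Round 4 — Grove defaults.
No further defaults.

6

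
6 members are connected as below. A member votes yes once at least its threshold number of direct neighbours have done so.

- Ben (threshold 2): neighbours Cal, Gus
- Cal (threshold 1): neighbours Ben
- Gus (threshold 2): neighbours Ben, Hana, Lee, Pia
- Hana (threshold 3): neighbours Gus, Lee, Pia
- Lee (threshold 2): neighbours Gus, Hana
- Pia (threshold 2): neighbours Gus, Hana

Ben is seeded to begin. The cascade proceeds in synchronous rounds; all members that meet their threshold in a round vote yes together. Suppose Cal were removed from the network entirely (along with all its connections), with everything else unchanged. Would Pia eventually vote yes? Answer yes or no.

no

With Cal removed:
Round 1 — Ben votes yes (initial).
Round 2 — no new yes votes; cascade stops.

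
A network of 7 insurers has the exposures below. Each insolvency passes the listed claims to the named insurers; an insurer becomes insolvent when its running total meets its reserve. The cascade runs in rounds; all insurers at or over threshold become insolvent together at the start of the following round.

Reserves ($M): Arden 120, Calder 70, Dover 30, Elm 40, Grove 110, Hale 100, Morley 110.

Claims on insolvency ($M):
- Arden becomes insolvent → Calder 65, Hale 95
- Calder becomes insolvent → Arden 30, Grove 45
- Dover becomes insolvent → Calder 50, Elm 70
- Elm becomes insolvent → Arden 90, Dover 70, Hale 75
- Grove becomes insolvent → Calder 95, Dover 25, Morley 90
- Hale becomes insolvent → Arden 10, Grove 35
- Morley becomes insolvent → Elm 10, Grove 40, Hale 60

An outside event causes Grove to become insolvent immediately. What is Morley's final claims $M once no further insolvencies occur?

90

Round 1 — Grove becomes insolvent (initial).
  Calder: +95 → 95 ≥ 70
  Dover: +25 → 25 < 30
  Morley: +90 → 90 < 110
Round 2 — Calder becomes insolvent.
  Arden: +30 → 30 < 120
No further insolvencies.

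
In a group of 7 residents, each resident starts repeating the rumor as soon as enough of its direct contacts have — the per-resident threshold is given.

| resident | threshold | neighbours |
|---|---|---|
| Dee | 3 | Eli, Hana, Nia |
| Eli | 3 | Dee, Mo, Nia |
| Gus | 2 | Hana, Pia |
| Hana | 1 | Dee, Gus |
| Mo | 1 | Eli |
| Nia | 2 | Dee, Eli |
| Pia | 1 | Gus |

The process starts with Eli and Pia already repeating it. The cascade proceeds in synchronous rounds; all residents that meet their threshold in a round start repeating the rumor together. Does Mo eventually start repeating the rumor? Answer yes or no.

Round 1 — Eli, Pia start repeating the rumor (initial).
Round 2 — checking thresholds:
  Dee: 1 of 3 neighbours < 3, not yet.
  Gus: 1 of 2 neighbours < 2, not yet.
  Mo: 1 of 1 neighbours ≥ 1, starts repeating the rumor.
  Nia: 1 of 2 neighbours < 2, not yet.
Round 3 — no new spreads; cascade stops.

yes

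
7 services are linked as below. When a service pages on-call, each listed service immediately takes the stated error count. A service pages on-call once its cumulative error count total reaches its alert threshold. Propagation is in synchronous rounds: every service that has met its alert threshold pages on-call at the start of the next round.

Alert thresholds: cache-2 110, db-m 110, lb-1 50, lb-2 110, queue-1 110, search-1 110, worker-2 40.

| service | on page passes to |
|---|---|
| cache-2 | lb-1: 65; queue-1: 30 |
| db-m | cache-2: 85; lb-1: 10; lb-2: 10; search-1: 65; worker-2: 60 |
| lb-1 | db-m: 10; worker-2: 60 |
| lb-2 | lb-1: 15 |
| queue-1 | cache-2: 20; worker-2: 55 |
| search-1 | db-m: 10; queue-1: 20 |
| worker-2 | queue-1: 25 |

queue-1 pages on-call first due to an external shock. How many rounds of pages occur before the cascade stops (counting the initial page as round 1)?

2

Round 1 — queue-1 pages on-call (initial).
  cache-2: +20 → 20 < 110
  worker-2: +55 → 55 ≥ 40
Round 2 — worker-2 pages on-call.
No further pages.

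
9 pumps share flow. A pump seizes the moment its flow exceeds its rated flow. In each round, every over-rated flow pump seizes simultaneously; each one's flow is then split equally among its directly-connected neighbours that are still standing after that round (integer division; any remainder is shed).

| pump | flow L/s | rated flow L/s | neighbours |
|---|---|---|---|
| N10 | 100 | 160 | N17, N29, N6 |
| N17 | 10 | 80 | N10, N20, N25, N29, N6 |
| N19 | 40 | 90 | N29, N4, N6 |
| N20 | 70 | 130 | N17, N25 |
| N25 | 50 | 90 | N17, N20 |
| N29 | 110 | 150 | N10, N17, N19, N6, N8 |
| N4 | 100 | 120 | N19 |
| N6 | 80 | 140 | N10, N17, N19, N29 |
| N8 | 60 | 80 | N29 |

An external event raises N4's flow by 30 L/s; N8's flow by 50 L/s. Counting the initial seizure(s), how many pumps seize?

Round 1 — N4 at 130 > 120; N8 at 110 > 80. N4, N8 seize.
  N4 sheds 130 L/s to N19: 130 each.
    N19: 40+130 = 170 > 90
  N8 sheds 110 L/s to N29: 110 each.
    N29: 110+110 = 220 > 150
Round 2 — N19, N29 seize.
  N19 sheds 170 L/s to N6: 170 each.
    N6: 80+170 = 250 > 140
  N29 sheds 220 L/s to N10, N17, N6: 73 each (1 lost).
    N10: 100+73 = 173 > 160
    N17: 10+73 = 83 > 80
    N6: 250+73 = 323 > 140
Round 3 — N10, N17, N6 seize.
  N10 sheds 173 L/s: no online neighbours, lost.
  N17 sheds 83 L/s to N20, N25: 41 each (1 lost).
    N20: 70+41 = 111 ≤ 130
    N25: 50+41 = 91 > 90
  N6 sheds 323 L/s: no online neighbours, lost.
Round 4 — N25 seizes.
  N25 sheds 91 L/s to N20: 91 each.
    N20: 111+91 = 202 > 130
Round 5 — N20 seizes.
  N20 sheds 202 L/s: no online neighbours, lost.
No further seizures.

9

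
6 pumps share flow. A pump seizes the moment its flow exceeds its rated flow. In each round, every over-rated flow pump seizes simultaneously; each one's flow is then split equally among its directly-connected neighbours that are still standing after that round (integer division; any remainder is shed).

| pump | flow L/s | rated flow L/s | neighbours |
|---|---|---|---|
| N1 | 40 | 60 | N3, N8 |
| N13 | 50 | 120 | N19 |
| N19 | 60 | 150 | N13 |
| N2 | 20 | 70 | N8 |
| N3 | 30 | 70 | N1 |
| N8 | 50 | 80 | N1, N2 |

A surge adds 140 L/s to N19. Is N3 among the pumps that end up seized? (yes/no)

Round 1 — N19 at 200 > 150. N19 seizes.
  N19 sheds 200 L/s to N13: 200 each.
    N13: 50+200 = 250 > 120
Round 2 — N13 seizes.
  N13 sheds 250 L/s: no online neighbours, lost.
No further seizures.

no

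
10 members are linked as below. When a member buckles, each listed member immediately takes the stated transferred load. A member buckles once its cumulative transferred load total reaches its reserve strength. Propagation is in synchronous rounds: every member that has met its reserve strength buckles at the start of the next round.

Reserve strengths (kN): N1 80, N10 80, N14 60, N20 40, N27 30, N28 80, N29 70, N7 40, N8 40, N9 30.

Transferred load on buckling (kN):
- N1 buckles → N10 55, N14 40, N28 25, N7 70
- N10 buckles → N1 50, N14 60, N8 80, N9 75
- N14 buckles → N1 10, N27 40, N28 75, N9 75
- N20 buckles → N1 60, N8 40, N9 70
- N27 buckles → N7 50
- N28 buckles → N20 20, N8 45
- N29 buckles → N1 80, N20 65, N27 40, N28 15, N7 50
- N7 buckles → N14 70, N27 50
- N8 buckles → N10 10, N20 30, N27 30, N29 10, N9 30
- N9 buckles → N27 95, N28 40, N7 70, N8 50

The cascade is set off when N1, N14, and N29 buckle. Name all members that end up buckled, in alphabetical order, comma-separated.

N1, N14, N20, N27, N28, N29, N7, N8, N9

Round 1 — N1, N14, N29 buckle (initial).
  N10: +55 → 55 < 80
  N20: +65 → 65 ≥ 40
  N27: +40+40 → 80 ≥ 30
  N28: +25+75+15 → 115 ≥ 80
  N7: +70+50 → 120 ≥ 40
  N9: +75 → 75 ≥ 30
Round 2 — N20, N27, N28, N7, N9 buckle.
  N8: +40+45+50 → 135 ≥ 40
Round 3 — N8 buckles.
  N10: +10 → 65 < 80
No further bucklings.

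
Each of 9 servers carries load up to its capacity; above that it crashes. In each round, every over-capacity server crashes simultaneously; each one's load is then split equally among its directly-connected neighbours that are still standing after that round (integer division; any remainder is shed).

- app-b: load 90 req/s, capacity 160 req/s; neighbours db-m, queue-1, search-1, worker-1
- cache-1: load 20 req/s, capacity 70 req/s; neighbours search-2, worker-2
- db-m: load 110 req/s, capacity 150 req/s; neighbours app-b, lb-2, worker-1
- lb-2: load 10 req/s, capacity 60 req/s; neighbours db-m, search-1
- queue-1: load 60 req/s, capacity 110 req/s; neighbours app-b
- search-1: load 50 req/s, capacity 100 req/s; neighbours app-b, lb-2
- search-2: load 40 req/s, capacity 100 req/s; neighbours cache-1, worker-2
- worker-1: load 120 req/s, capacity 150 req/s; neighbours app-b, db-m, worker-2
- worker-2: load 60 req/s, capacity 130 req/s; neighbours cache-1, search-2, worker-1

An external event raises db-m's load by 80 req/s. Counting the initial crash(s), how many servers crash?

Round 1 — db-m at 190 > 150. db-m crashes.
  db-m sheds 190 req/s to app-b, lb-2, worker-1: 63 each (1 lost).
    app-b: 90+63 = 153 ≤ 160
    lb-2: 10+63 = 73 > 60
    worker-1: 120+63 = 183 > 150
Round 2 — lb-2, worker-1 crash.
  lb-2 sheds 73 req/s to search-1: 73 each.
    search-1: 50+73 = 123 > 100
  worker-1 sheds 183 req/s to app-b, worker-2: 91 each (1 lost).
    app-b: 153+91 = 244 > 160
    worker-2: 60+91 = 151 > 130
Round 3 — app-b, search-1, worker-2 crash.
  app-b sheds 244 req/s to queue-1: 244 each.
    queue-1: 60+244 = 304 > 110
  search-1 sheds 123 req/s: no online neighbours, lost.
  worker-2 sheds 151 req/s to cache-1, search-2: 75 each (1 lost).
    cache-1: 20+75 = 95 > 70
    search-2: 40+75 = 115 > 100
Round 4 — cache-1, queue-1, search-2 crash.
  cache-1 sheds 95 req/s: no online neighbours, lost.
  queue-1 sheds 304 req/s: no online neighbours, lost.
  search-2 sheds 115 req/s: no online neighbours, lost.
No further crashes.

9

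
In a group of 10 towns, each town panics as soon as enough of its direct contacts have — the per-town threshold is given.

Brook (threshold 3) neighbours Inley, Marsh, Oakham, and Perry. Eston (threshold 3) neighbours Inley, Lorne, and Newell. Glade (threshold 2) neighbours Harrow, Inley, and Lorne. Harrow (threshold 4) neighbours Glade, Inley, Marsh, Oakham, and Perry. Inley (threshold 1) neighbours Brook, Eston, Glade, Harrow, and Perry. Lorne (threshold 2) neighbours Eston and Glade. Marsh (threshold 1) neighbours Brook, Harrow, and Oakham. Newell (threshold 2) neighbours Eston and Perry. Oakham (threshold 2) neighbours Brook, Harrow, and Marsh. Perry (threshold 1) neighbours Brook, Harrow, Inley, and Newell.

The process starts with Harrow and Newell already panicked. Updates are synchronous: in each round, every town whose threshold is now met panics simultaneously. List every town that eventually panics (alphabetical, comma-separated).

Round 1 — Harrow, Newell panic (initial).
Round 2 — checking thresholds:
  Eston: 1 of 3 neighbours < 3, not yet.
  Glade: 1 of 3 neighbours < 2, not yet.
  Inley: 1 of 5 neighbours ≥ 1, panics.
  Marsh: 1 of 3 neighbours ≥ 1, panics.
  Oakham: 1 of 3 neighbours < 2, not yet.
  Perry: 2 of 4 neighbours ≥ 1, panics.
Round 3 — checking thresholds:
  Brook: 3 of 4 neighbours ≥ 3, panics.
  Eston: 2 of 3 neighbours < 3, not yet.
  Glade: 2 of 3 neighbours ≥ 2, panics.
  Oakham: 2 of 3 neighbours ≥ 2, panics.
Round 4 — no new panics; cascade stops.

Brook, Glade, Harrow, Inley, Marsh, Newell, Oakham, Perry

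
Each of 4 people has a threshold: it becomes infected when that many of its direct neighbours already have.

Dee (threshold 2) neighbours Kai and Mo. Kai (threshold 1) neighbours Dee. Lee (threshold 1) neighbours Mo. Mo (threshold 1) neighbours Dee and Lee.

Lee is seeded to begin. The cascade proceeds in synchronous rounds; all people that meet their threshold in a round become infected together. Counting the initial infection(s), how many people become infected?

Round 1 — Lee becomes infected (initial).
Round 2 — checking thresholds:
  Mo: 1 of 2 neighbours ≥ 1, becomes infected.
Round 3 — no new infections; cascade stops.

2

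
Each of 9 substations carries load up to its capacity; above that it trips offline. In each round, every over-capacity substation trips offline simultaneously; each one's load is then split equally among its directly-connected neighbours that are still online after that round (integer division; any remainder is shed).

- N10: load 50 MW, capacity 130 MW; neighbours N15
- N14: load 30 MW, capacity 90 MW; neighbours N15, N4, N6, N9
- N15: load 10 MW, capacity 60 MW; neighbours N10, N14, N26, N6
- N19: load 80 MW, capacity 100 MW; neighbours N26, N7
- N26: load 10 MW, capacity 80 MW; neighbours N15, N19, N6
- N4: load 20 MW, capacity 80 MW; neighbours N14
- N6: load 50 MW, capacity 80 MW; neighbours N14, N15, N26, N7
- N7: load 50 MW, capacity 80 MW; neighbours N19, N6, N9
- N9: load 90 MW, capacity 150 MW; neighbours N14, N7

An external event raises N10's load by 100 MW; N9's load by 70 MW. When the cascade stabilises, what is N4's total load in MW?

75

Round 1 — N10 at 150 > 130; N9 at 160 > 150. N10, N9 trip offline.
  N10 sheds 150 MW to N15: 150 each.
    N15: 10+150 = 160 > 60
  N9 sheds 160 MW to N14, N7: 80 each.
    N14: 30+80 = 110 > 90
    N7: 50+80 = 130 > 80
Round 2 — N14, N15, N7 trip offline.
  N14 sheds 110 MW to N4, N6: 55 each.
    N4: 20+55 = 75 ≤ 80
    N6: 50+55 = 105 > 80
  N15 sheds 160 MW to N26, N6: 80 each.
    N26: 10+80 = 90 > 80
    N6: 105+80 = 185 > 80
  N7 sheds 130 MW to N19, N6: 65 each.
    N19: 80+65 = 145 > 100
    N6: 185+65 = 250 > 80
Round 3 — N19, N26, N6 trip offline.
  N19 sheds 145 MW: no online neighbours, lost.
  N26 sheds 90 MW: no online neighbours, lost.
  N6 sheds 250 MW: no online neighbours, lost.
No further trips.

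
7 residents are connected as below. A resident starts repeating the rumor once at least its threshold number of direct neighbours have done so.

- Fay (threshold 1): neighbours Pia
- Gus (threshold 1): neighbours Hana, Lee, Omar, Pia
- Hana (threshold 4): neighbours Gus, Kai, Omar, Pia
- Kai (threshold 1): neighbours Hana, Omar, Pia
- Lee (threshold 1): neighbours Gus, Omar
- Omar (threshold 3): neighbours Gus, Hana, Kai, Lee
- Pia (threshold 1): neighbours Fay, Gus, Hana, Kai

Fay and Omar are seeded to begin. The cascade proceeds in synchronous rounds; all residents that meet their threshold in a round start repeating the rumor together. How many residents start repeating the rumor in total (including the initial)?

7

Round 1 — Fay, Omar start repeating the rumor (initial).
Round 2 — checking thresholds:
  Gus: 1 of 4 neighbours ≥ 1, starts repeating the rumor.
  Hana: 1 of 4 neighbours < 4, holds.
  Kai: 1 of 3 neighbours ≥ 1, starts repeating the rumor.
  Lee: 1 of 2 neighbours ≥ 1, starts repeating the rumor.
  Pia: 1 of 4 neighbours ≥ 1, starts repeating the rumor.
Round 3 — checking thresholds:
  Hana: 4 of 4 neighbours ≥ 4, starts repeating the rumor.
Round 4 — no new spreads; cascade stops.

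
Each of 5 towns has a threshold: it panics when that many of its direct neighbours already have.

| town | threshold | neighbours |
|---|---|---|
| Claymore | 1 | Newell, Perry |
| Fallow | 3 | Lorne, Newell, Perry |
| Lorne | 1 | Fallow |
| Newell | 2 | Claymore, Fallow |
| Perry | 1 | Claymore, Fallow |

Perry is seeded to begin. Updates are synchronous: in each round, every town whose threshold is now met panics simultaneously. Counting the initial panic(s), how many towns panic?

Round 1 — Perry panics (initial).
Round 2 — checking thresholds:
  Claymore: 1 of 2 neighbours ≥ 1, panics.
  Fallow: 1 of 3 neighbours < 3, not yet.
Round 3 — no new panics; cascade stops.

2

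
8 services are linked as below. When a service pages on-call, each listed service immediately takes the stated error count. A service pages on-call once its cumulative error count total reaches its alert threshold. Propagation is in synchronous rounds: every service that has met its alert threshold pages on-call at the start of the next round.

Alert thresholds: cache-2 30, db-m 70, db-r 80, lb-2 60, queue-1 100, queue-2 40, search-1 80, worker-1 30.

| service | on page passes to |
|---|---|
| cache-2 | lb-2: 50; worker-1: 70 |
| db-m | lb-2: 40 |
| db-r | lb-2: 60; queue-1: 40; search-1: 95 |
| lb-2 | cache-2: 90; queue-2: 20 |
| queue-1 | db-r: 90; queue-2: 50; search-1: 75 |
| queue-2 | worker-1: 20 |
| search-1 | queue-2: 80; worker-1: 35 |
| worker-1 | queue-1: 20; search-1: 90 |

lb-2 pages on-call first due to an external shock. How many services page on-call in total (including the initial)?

Round 1 — lb-2 pages on-call (initial).
  cache-2: +90 → 90 ≥ 30
  queue-2: +20 → 20 < 40
Round 2 — cache-2 pages on-call.
  worker-1: +70 → 70 ≥ 30
Round 3 — worker-1 pages on-call.
  queue-1: +20 → 20 < 100
  search-1: +90 → 90 ≥ 80
Round 4 — search-1 pages on-call.
  queue-2: +80 → 100 ≥ 40
Round 5 — queue-2 pages on-call.
No further pages.

5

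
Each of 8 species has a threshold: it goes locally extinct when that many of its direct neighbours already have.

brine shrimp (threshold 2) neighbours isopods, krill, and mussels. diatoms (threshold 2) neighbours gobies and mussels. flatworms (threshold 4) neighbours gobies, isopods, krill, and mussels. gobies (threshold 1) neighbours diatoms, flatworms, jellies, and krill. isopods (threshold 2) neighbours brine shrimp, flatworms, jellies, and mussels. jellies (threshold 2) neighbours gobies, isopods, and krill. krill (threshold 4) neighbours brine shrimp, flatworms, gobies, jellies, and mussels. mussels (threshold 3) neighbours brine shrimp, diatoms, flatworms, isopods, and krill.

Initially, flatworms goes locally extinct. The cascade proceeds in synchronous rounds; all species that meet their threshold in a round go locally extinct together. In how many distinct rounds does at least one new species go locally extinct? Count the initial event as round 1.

Round 1 — flatworms goes locally extinct (initial).
Round 2 — checking thresholds:
  gobies: 1 of 4 neighbours ≥ 1, goes locally extinct.
  isopods: 1 of 4 neighbours < 2, not yet.
  krill: 1 of 5 neighbours < 4, not yet.
  mussels: 1 of 5 neighbours < 3, not yet.
Round 3 — no new extinctions; cascade stops.

2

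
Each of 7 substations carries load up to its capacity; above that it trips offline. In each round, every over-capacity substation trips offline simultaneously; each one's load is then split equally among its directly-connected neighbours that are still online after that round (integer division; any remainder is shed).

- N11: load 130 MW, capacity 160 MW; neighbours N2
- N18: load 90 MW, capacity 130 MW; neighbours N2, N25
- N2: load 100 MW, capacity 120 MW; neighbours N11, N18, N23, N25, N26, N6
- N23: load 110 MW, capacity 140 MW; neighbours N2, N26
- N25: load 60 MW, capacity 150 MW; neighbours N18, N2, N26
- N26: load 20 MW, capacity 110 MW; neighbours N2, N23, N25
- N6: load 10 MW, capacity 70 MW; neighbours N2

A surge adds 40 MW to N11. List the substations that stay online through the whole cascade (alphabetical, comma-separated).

N6

Round 1 — N11 at 170 > 160. N11 trips offline.
  N11 sheds 170 MW to N2: 170 each.
    N2: 100+170 = 270 > 120
Round 2 — N2 trips offline.
  N2 sheds 270 MW to N18, N23, N25, N26, N6: 54 each.
    N18: 90+54 = 144 > 130
    N23: 110+54 = 164 > 140
    N25: 60+54 = 114 ≤ 150
    N26: 20+54 = 74 ≤ 110
    N6: 10+54 = 64 ≤ 70
Round 3 — N18, N23 trip offline.
  N18 sheds 144 MW to N25: 144 each.
    N25: 114+144 = 258 > 150
  N23 sheds 164 MW to N26: 164 each.
    N26: 74+164 = 238 > 110
Round 4 — N25, N26 trip offline.
  N25 sheds 258 MW: no online neighbours, lost.
  N26 sheds 238 MW: no online neighbours, lost.
No further trips.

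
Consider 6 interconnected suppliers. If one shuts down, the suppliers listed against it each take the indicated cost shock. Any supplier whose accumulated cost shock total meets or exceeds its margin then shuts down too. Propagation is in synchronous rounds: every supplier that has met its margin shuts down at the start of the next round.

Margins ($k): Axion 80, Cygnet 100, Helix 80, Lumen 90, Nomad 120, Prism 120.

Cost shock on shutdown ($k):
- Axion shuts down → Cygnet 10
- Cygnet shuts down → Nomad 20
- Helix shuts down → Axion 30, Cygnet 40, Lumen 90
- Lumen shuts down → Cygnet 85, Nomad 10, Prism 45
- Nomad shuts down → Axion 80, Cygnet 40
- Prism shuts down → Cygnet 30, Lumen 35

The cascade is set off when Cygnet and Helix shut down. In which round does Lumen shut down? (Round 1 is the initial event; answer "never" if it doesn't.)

Round 1 — Cygnet, Helix shut down (initial).
  Axion: +30 → 30 < 80
  Lumen: +90 → 90 ≥ 90
  Nomad: +20 → 20 < 120
Round 2 — Lumen shuts down.
  Nomad: +10 → 30 < 120
  Prism: +45 → 45 < 120
No further shutdowns.

2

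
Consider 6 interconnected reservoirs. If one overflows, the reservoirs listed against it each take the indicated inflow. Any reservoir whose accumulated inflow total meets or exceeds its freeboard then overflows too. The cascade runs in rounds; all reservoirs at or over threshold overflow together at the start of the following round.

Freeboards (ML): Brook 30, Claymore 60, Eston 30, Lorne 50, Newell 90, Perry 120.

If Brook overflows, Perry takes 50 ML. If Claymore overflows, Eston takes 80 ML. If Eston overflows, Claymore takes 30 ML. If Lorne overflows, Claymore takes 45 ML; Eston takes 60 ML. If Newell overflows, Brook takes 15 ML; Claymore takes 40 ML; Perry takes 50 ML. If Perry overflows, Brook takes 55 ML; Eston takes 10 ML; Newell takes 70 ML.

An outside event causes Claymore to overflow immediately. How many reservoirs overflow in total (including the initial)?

Round 1 — Claymore overflows (initial).
  Eston: +80 → 80 ≥ 30
Round 2 — Eston overflows.
No further overflows.

2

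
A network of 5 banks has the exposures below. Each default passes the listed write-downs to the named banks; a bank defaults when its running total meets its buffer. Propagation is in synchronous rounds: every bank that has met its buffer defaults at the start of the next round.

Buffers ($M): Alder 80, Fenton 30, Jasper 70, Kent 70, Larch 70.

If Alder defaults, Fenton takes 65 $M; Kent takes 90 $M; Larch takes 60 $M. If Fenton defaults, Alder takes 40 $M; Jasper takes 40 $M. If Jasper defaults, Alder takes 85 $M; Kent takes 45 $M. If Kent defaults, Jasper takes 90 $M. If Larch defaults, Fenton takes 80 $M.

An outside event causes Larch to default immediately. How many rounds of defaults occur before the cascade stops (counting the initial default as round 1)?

2

Round 1 — Larch defaults (initial).
  Fenton: +80 → 80 ≥ 30
Round 2 — Fenton defaults.
  Alder: +40 → 40 < 80
  Jasper: +40 → 40 < 70
No further defaults.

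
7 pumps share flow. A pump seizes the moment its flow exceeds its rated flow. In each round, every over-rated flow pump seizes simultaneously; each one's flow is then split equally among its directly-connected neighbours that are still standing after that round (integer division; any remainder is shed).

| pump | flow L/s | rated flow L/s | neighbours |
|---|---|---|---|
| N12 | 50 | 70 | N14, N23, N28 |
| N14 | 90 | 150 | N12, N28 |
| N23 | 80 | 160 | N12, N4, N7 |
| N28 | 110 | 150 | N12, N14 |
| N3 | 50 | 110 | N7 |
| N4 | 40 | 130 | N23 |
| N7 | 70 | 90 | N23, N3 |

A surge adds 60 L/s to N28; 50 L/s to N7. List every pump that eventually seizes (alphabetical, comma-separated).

N12, N14, N23, N28, N4, N7

Round 1 — N28 at 170 > 150; N7 at 120 > 90. N28, N7 seize.
  N28 sheds 170 L/s to N12, N14: 85 each.
    N12: 50+85 = 135 > 70
    N14: 90+85 = 175 > 150
  N7 sheds 120 L/s to N23, N3: 60 each.
    N23: 80+60 = 140 ≤ 160
    N3: 50+60 = 110 ≤ 110
Round 2 — N12, N14 seize.
  N12 sheds 135 L/s to N23: 135 each.
    N23: 140+135 = 275 > 160
  N14 sheds 175 L/s: no online neighbours, lost.
Round 3 — N23 seizes.
  N23 sheds 275 L/s to N4: 275 each.
    N4: 40+275 = 315 > 130
Round 4 — N4 seizes.
  N4 sheds 315 L/s: no online neighbours, lost.
No further seizures.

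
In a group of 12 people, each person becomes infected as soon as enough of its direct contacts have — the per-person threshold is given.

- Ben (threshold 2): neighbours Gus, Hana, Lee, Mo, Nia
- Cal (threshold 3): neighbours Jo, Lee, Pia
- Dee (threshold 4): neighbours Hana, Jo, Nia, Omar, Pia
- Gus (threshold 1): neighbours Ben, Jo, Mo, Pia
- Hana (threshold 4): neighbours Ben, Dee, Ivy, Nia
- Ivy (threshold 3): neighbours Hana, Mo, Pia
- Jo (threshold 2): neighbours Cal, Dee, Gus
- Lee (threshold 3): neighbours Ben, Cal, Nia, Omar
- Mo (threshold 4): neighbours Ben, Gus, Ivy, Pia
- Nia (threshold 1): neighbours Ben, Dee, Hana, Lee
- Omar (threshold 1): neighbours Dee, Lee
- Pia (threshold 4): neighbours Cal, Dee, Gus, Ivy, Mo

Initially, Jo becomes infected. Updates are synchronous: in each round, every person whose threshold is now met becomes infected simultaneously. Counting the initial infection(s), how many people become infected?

Round 1 — Jo becomes infected (initial).
Round 2 — checking thresholds:
  Cal: 1 of 3 neighbours < 3, below threshold.
  Dee: 1 of 5 neighbours < 4, below threshold.
  Gus: 1 of 4 neighbours ≥ 1, becomes infected.
Round 3 — no new infections; cascade stops.

2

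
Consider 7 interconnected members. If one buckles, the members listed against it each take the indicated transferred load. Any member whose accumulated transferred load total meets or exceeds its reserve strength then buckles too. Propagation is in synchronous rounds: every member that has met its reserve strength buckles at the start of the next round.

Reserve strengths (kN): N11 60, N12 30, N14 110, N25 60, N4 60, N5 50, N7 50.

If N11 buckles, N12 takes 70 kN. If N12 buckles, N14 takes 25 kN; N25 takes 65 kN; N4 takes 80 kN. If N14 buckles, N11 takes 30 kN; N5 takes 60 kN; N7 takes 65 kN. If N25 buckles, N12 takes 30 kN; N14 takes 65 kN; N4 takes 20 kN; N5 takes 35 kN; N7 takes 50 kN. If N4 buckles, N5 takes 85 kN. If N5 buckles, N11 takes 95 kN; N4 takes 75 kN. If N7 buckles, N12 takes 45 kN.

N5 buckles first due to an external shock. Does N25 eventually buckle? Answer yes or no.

Round 1 — N5 buckles (initial).
  N11: +95 → 95 ≥ 60
  N4: +75 → 75 ≥ 60
Round 2 — N11, N4 buckle.
  N12: +70 → 70 ≥ 30
Round 3 — N12 buckles.
  N14: +25 → 25 < 110
  N25: +65 → 65 ≥ 60
Round 4 — N25 buckles.
  N14: +65 → 90 < 110
  N7: +50 → 50 ≥ 50
Round 5 — N7 buckles.
No further bucklings.

yes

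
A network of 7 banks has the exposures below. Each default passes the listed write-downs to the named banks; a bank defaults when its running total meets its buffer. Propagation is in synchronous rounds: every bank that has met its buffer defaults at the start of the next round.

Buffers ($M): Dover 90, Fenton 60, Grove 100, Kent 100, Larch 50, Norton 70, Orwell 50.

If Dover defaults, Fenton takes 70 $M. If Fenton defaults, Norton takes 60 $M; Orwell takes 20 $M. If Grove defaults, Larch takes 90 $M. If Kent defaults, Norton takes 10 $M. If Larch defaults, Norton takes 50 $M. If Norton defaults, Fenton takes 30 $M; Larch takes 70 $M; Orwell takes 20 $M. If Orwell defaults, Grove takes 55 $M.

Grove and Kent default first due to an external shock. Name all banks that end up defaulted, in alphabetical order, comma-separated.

Grove, Kent, Larch

Round 1 — Grove, Kent default (initial).
  Larch: +90 → 90 ≥ 50
  Norton: +10 → 10 < 70
Round 2 — Larch defaults.
  Norton: +50 → 60 < 70
No further defaults.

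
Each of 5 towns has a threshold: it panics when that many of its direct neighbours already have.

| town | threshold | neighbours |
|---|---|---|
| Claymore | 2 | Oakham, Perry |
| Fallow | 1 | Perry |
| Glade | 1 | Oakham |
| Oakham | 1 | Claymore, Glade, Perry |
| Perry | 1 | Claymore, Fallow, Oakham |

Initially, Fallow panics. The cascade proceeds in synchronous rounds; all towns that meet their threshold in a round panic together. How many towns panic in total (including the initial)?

5

Round 1 — Fallow panics (initial).
Round 2 — checking thresholds:
  Perry: 1 of 3 neighbours ≥ 1, panics.
Round 3 — checking thresholds:
  Claymore: 1 of 2 neighbours < 2, holds.
  Oakham: 1 of 3 neighbours ≥ 1, panics.
Round 4 — checking thresholds:
  Claymore: 2 of 2 neighbours ≥ 2, panics.
  Glade: 1 of 1 neighbours ≥ 1, panics.
Round 5 — no new panics; cascade stops.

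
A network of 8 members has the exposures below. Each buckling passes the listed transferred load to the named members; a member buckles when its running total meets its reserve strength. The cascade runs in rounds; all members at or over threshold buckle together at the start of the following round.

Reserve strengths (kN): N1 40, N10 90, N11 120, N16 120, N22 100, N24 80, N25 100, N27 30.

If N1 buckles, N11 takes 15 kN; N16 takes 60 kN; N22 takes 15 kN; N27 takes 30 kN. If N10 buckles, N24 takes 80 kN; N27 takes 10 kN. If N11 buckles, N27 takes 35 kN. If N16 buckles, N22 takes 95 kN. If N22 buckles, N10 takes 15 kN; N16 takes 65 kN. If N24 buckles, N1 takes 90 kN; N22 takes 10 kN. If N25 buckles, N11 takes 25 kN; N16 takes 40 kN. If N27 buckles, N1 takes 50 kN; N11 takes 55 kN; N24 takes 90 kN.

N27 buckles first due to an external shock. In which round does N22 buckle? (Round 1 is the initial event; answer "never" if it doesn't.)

Round 1 — N27 buckles (initial).
  N1: +50 → 50 ≥ 40
  N11: +55 → 55 < 120
  N24: +90 → 90 ≥ 80
Round 2 — N1, N24 buckle.
  N11: +15 → 70 < 120
  N16: +60 → 60 < 120
  N22: +15+10 → 25 < 100
No further bucklings.

never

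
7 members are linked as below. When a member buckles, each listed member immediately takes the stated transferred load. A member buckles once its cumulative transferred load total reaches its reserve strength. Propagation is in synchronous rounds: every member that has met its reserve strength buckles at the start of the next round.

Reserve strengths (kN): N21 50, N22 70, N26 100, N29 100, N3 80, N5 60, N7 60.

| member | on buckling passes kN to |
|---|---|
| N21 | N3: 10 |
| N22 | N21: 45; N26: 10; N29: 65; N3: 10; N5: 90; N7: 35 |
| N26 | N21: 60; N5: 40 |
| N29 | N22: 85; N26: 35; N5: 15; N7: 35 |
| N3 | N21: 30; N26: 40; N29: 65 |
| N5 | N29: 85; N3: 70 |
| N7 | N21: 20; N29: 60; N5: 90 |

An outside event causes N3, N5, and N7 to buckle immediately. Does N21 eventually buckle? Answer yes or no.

yes

Round 1 — N3, N5, N7 buckle (initial).
  N21: +30+20 → 50 ≥ 50
  N26: +40 → 40 < 100
  N29: +65+85+60 → 210 ≥ 100
Round 2 — N21, N29 buckle.
  N22: +85 → 85 ≥ 70
  N26: +35 → 75 < 100
Round 3 — N22 buckles.
  N26: +10 → 85 < 100
No further bucklings.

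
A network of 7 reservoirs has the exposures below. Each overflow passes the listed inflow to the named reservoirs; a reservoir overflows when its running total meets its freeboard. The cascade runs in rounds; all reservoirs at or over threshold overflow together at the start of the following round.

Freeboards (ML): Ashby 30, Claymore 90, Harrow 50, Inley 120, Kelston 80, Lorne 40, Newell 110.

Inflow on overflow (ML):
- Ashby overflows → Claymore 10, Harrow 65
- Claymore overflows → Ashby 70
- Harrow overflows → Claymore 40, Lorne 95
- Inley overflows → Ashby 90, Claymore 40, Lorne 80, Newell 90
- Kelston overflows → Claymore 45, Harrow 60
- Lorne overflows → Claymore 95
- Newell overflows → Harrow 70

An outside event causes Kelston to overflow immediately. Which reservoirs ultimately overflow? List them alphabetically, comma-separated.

Ashby, Claymore, Harrow, Kelston, Lorne

Round 1 — Kelston overflows (initial).
  Claymore: +45 → 45 < 90
  Harrow: +60 → 60 ≥ 50
Round 2 — Harrow overflows.
  Claymore: +40 → 85 < 90
  Lorne: +95 → 95 ≥ 40
Round 3 — Lorne overflows.
  Claymore: +95 → 180 ≥ 90
Round 4 — Claymore overflows.
  Ashby: +70 → 70 ≥ 30
Round 5 — Ashby overflows.
No further overflows.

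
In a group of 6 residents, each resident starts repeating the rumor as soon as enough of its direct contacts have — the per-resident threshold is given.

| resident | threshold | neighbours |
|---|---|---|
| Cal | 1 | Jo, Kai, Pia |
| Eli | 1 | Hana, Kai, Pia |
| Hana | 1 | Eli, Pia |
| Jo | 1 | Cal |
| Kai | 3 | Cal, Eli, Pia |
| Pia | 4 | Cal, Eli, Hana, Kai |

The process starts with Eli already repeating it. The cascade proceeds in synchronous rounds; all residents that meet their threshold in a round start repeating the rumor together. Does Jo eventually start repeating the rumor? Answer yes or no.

no

Round 1 — Eli starts repeating the rumor (initial).
Round 2 — checking thresholds:
  Hana: 1 of 2 neighbours ≥ 1, starts repeating the rumor.
  Kai: 1 of 3 neighbours < 3, below threshold.
  Pia: 1 of 4 neighbours < 4, below threshold.
Round 3 — no new spreads; cascade stops.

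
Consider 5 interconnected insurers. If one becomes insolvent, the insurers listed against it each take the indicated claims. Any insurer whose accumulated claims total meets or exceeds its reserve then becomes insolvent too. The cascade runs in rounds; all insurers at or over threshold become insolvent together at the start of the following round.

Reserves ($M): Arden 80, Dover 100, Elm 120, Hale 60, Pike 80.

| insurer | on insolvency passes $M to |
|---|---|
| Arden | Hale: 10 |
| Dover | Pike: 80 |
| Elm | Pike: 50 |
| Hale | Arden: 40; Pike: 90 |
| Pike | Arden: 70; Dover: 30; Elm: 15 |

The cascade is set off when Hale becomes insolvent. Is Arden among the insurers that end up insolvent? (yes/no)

yes

Round 1 — Hale becomes insolvent (initial).
  Arden: +40 → 40 < 80
  Pike: +90 → 90 ≥ 80
Round 2 — Pike becomes insolvent.
  Arden: +70 → 110 ≥ 80
  Dover: +30 → 30 < 100
  Elm: +15 → 15 < 120
Round 3 — Arden becomes insolvent.
No further insolvencies.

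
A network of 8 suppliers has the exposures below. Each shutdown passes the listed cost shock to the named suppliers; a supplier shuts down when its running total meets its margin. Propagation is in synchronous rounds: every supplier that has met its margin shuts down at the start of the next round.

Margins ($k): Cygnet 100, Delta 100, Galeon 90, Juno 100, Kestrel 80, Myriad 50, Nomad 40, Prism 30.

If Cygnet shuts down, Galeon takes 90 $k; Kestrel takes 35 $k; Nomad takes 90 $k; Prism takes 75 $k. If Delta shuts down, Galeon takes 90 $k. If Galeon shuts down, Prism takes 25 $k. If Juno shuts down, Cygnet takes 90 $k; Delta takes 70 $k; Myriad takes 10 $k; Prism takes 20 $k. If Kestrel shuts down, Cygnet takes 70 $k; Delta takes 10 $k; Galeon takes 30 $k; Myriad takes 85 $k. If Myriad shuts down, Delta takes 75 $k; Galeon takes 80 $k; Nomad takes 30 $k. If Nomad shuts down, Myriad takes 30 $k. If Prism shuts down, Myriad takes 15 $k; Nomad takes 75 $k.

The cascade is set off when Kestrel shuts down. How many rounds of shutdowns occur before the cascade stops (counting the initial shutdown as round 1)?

3

Round 1 — Kestrel shuts down (initial).
  Cygnet: +70 → 70 < 100
  Delta: +10 → 10 < 100
  Galeon: +30 → 30 < 90
  Myriad: +85 → 85 ≥ 50
Round 2 — Myriad shuts down.
  Delta: +75 → 85 < 100
  Galeon: +80 → 110 ≥ 90
  Nomad: +30 → 30 < 40
Round 3 — Galeon shuts down.
  Prism: +25 → 25 < 30
No further shutdowns.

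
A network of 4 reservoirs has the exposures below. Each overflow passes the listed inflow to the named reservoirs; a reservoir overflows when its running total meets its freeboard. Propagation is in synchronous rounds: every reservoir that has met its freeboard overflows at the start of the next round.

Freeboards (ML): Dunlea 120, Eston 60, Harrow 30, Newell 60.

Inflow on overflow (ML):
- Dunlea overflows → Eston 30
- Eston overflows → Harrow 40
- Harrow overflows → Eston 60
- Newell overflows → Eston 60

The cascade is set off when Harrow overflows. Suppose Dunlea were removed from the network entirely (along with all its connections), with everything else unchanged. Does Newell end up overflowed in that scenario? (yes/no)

With Dunlea removed:
Round 1 — Harrow overflows (initial).
  Eston: +60 → 60 ≥ 60
Round 2 — Eston overflows.
No further overflows.

no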